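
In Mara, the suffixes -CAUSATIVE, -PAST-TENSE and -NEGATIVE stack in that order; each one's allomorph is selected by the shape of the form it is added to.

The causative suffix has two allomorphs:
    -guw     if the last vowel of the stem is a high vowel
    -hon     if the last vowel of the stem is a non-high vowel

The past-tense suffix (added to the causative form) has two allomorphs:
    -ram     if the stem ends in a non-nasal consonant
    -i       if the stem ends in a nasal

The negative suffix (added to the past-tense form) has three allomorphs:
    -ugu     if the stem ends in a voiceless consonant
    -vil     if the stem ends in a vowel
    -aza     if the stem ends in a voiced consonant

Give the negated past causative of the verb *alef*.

alefhonivil

*alef* — last vowel /e/ (a non-high vowel) → -hon → *alefhon*.
The final consonant of the causative form *alefhon* is /n/, which is a nasal, so the past-tense suffix is -i, giving *alefhoni*.
The final sound of the past-tense form *alefhoni* is /i/, which is a vowel, so the negative suffix is -vil, giving *alefhonivil*.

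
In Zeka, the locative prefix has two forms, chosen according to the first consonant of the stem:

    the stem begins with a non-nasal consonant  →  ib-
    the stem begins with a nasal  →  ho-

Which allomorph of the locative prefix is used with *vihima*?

ib-

*vihima* — first consonant /v/ (non-nasal) → ib-.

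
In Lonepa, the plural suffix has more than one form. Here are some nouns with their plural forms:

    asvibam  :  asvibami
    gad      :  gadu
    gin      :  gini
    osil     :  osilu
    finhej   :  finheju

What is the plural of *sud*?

The pattern is nasality of the final consonant: -i when the stem ends in a nasal (*asvibam*, *gin*); -u when the stem ends in a non-nasal consonant (*gad*, *osil*, *finhej*).
Since the final consonant of *sud* is /d/ (non-nasal), it takes -u, giving *sudu*.

sudu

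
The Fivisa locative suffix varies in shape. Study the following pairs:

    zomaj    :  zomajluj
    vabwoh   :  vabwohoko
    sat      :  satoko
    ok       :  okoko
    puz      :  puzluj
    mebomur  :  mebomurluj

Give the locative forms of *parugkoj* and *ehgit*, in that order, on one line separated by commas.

parugkojluj, ehgitoko

Looking at the final consonant of each stem: -oko when the stem ends in a voiceless consonant (*vabwoh*, *sat*, *ok*); -luj when the stem ends in a voiced consonant (*zomaj*, *puz*, *mebomur*).
*parugkoj* — final consonant /j/ (voiced) → -luj → *parugkojluj*.
*ehgit* — final consonant /t/ (voiceless) → -oko → *ehgitoko*.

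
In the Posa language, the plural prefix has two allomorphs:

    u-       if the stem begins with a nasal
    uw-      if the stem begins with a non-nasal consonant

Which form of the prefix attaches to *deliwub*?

*deliwub* — first consonant /d/ (non-nasal) → uw-.

uw-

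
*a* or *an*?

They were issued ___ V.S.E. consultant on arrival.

The indefinite article is chosen by the initial *sound* of the following word, not its spelling.
The initialism *V.S.E.* is read letter by letter; the first letter, V, is pronounced /viː/, which begins with a consonant sound.
So the article is *a*: They were issued a V.S.E. consultant on arrival.

a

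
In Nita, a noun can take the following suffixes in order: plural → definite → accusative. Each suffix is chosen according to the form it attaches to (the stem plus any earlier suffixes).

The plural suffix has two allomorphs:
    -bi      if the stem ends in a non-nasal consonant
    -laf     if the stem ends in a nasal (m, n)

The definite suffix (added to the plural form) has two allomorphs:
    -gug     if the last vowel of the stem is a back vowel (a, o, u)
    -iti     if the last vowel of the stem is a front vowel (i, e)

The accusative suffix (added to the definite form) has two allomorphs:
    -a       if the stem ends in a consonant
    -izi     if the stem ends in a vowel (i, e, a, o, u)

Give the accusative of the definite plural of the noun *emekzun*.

emekzunlafguga

Since the final consonant of *emekzun* is /n/ (a nasal), it takes -laf, giving *emekzunlaf*.
The plural form *emekzunlaf* — last vowel /a/ (a back vowel) → -gug → *emekzunlafgug*.
The definite form *emekzunlafgug*: final sound = /g/, a consonant → -a → *emekzunlafguga*.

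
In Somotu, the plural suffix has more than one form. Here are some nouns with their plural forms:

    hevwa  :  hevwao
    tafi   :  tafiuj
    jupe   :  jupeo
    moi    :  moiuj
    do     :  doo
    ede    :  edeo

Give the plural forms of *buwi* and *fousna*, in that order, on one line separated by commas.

buwiuj, fousnao

Looking at the last vowel of each stem: -uj when the last vowel of the stem is a high vowel (*tafi*, *moi*); -o when the last vowel of the stem is a non-high vowel (*hevwa*, *jupe*, *do*, *ede*).
The last vowel of *buwi* is /i/, which is a high vowel, so the suffix is -uj, giving *buwiuj*.
*fousna*: last vowel = /a/, a non-high vowel → -o → *fousnao*.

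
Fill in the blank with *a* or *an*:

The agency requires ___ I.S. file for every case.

The indefinite article is chosen by the initial *sound* of the following word, not its spelling.
The initialism *I.S.* is read letter by letter; the first letter, I, is pronounced /aɪ/, which begins with a vowel sound.
So the article is *an*: The agency requires an I.S. file for every case.

an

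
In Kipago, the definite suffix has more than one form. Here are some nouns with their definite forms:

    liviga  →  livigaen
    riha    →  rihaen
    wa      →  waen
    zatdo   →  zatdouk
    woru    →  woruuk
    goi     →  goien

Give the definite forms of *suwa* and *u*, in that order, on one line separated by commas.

Looking at the last vowel of each stem: -uk when the last vowel of the stem is a rounded vowel (*zatdo*, *woru*); -en when the last vowel of the stem is an unrounded vowel (*liviga*, *riha*, *wa*, *goi*).
*suwa*: last vowel = /a/, an unrounded vowel → -en → *suwaen*.
Since the last vowel of *u* is /u/ (a rounded vowel), it takes -uk, giving *uuk*.

suwaen, uuk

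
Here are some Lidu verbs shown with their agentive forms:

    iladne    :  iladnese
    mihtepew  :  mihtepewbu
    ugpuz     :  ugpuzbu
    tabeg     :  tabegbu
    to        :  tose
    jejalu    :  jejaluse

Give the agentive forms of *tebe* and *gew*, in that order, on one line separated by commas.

Looking at the final sound of each stem: -bu when the stem ends in a consonant (*mihtepew*, *ugpuz*, *tabeg*); -se when the stem ends in a vowel (*iladne*, *to*, *jejalu*).
The final sound of *tebe* is /e/, which is a vowel, so the suffix is -se, giving *tebese*.
Since the final sound of *gew* is /w/ (a consonant), it takes -bu, giving *gewbu*.

tebese, gewbu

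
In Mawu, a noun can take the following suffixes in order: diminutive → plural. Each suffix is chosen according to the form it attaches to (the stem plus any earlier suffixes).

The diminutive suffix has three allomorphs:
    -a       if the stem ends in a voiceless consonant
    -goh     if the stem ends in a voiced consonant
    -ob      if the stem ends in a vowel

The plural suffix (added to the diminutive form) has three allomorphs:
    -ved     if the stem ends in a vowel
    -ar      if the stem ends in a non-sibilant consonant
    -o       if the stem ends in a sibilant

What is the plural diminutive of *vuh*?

vuhaved

Since the final sound of *vuh* is /h/ (a voiceless consonant), it takes -a, giving *vuha*.
The final sound of the diminutive form *vuha* is /a/, which is a vowel, so the plural suffix is -ved, giving *vuhaved*.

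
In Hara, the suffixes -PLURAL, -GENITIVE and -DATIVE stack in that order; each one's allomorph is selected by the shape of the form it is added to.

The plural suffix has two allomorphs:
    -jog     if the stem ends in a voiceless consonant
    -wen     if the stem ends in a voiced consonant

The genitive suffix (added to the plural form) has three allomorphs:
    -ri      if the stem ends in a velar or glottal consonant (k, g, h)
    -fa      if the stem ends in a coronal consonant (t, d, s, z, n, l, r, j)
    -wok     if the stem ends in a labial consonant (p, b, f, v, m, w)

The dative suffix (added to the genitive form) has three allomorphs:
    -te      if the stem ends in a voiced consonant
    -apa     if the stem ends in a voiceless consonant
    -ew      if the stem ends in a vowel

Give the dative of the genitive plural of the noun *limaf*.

limafjogriew

The final consonant of *limaf* is /f/, which is voiceless, so the plural suffix is -jog, giving *limafjog*.
The plural form *limafjog*: final consonant = /g/, velar/glottal → -ri → *limafjogri*.
The final sound of the genitive form *limafjogri* is /i/, which is a vowel, so the dative suffix is -ew, giving *limafjogriew*.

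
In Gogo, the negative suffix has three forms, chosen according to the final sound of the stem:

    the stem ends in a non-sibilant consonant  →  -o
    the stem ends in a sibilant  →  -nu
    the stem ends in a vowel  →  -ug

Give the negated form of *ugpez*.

ugpeznu

The final sound of *ugpez* is /z/, which is a sibilant, so the suffix is -nu, giving *ugpeznu*.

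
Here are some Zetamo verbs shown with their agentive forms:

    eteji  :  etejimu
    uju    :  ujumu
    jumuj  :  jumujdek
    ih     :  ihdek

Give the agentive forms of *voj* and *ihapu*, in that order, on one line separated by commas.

vojdek, ihapumu

Looking at the final sound of each stem: -dek when the stem ends in a consonant (*jumuj*, *ih*); -mu when the stem ends in a vowel (*eteji*, *uju*).
Since the final sound of *voj* is /j/ (a consonant), it takes -dek, giving *vojdek*.
Since the final sound of *ihapu* is /u/ (a vowel), it takes -mu, giving *ihapumu*.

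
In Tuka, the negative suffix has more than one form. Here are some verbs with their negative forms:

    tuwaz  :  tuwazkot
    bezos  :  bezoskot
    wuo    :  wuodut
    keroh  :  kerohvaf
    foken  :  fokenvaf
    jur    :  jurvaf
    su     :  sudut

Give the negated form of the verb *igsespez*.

The alternation tracks the final sound of the stem — -kot when the stem ends in a sibilant (*tuwaz*, *bezos*); -vaf when the stem ends in a non-sibilant consonant (*keroh*, *foken*, *jur*); -dut when the stem ends in a vowel (*wuo*, *su*).
*igsespez*: final sound = /z/, a sibilant → -kot → *igsespezkot*.

igsespezkot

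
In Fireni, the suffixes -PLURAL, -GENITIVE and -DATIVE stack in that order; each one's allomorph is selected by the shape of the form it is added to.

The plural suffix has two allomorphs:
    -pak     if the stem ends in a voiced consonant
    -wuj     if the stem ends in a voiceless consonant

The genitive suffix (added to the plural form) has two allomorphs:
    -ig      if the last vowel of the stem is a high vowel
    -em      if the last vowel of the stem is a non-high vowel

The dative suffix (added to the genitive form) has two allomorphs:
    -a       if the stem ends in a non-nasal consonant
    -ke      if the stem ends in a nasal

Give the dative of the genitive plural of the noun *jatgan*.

The final consonant of *jatgan* is /n/, which is voiced, so the plural suffix is -pak, giving *jatganpak*.
Since the last vowel of the plural form *jatganpak* is /a/ (a non-high vowel), it takes -em, giving *jatganpakem*.
The genitive form *jatganpakem*: final consonant = /m/, a nasal → -ke → *jatganpakemke*.

jatganpakemke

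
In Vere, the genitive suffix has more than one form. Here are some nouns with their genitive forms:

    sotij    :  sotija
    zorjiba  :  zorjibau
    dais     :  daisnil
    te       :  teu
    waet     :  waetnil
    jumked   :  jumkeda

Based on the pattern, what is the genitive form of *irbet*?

Looking at the final sound of each stem: -nil when the stem ends in a voiceless consonant (*dais*, *waet*); -a when the stem ends in a voiced consonant (*sotij*, *jumked*); -u when the stem ends in a vowel (*zorjiba*, *te*).
*irbet*: final sound = /t/, a voiceless consonant → -nil → *irbetnil*.

irbetnil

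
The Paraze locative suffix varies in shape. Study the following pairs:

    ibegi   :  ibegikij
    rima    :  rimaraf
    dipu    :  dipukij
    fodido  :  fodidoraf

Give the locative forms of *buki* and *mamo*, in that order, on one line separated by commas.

bukikij, mamoraf

Looking at the last vowel of each stem: -kij when the last vowel of the stem is a high vowel (*ibegi*, *dipu*); -raf when the last vowel of the stem is a non-high vowel (*rima*, *fodido*).
*buki* — last vowel /i/ (a high vowel) → -kij → *bukikij*.
Since the last vowel of *mamo* is /o/ (a non-high vowel), it takes -raf, giving *mamoraf*.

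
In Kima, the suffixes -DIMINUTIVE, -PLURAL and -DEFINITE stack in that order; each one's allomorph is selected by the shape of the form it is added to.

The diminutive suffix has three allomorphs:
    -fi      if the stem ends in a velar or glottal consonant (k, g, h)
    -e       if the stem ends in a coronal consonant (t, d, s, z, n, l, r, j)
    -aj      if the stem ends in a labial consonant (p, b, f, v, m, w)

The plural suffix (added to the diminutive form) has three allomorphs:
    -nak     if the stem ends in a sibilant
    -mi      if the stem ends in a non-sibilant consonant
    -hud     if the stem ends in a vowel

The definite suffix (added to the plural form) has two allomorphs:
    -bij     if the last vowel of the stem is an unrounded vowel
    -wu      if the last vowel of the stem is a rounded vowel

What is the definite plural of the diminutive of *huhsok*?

Since the final consonant of *huhsok* is /k/ (velar/glottal), it takes -fi, giving *huhsokfi*.
The diminutive form *huhsokfi*: final sound = /i/, a vowel → -hud → *huhsokfihud*.
The last vowel of the plural form *huhsokfihud* is /u/, which is a rounded vowel, so the definite suffix is -wu, giving *huhsokfihudwu*.

huhsokfihudwu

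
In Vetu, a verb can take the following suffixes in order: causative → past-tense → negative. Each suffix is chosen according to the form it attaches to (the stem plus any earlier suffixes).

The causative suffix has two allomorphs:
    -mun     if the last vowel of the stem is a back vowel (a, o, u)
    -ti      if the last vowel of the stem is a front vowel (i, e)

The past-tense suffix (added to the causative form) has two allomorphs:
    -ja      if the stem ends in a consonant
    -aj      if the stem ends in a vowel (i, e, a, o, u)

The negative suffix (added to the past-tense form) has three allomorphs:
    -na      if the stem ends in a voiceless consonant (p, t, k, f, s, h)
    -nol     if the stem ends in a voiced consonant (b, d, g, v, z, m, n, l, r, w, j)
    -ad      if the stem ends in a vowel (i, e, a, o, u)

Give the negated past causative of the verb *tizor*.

Since the last vowel of *tizor* is /o/ (a back vowel), it takes -mun, giving *tizormun*.
The causative form *tizormun* — final sound /n/ (a consonant) → -ja → *tizormunja*.
The past-tense form *tizormunja*: final sound = /a/, a vowel → -ad → *tizormunjaad*.

tizormunjaad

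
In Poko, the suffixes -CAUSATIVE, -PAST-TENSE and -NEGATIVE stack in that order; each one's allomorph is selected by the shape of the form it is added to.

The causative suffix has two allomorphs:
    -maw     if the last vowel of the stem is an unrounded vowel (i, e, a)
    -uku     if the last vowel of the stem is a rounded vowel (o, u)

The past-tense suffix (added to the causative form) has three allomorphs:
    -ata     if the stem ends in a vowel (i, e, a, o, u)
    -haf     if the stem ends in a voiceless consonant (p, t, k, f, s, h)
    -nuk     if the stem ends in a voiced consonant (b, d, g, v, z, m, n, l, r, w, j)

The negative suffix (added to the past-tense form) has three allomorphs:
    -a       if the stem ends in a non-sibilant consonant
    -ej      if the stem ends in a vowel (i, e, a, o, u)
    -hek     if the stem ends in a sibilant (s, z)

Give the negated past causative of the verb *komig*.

komigmawnuka

*komig* — last vowel /i/ (an unrounded vowel) → -maw → *komigmaw*.
The causative form *komigmaw*: final sound = /w/, a voiced consonant → -nuk → *komigmawnuk*.
The final sound of the past-tense form *komigmawnuk* is /k/, which is a non-sibilant consonant, so the negative suffix is -a, giving *komigmawnuka*.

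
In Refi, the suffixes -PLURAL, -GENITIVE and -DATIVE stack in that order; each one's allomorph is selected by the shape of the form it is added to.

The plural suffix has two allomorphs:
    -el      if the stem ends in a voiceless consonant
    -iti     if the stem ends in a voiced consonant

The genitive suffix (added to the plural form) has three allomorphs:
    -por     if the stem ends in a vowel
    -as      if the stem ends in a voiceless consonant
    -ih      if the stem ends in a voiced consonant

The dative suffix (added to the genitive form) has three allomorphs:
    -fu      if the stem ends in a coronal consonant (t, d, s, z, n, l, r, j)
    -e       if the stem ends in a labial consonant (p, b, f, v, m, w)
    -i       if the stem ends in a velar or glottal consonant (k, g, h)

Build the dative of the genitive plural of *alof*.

*alof* — final consonant /f/ (voiceless) → -el → *alofel*.
The plural form *alofel* — final sound /l/ (a voiced consonant) → -ih → *alofelih*.
The final consonant of the genitive form *alofelih* is /h/, which is velar/glottal, so the dative suffix is -i, giving *alofelihi*.

alofelihi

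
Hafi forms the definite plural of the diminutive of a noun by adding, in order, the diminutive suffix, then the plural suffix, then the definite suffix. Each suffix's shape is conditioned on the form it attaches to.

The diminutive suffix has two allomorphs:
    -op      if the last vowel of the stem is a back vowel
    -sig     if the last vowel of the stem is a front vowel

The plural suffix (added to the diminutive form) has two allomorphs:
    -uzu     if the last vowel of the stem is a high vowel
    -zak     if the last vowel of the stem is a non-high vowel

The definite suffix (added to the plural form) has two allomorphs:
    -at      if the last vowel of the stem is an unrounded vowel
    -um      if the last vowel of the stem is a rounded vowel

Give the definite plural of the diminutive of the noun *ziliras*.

Since the last vowel of *ziliras* is /a/ (a back vowel), it takes -op, giving *zilirasop*.
The last vowel of the diminutive form *zilirasop* is /o/, which is a non-high vowel, so the plural suffix is -zak, giving *zilirasopzak*.
The last vowel of the plural form *zilirasopzak* is /a/, which is an unrounded vowel, so the definite suffix is -at, giving *zilirasopzakat*.

zilirasopzakat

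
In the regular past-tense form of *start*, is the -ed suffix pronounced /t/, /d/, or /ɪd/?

/ɪd/

The stem *start* ends in /t/ or /d/.
The -ed suffix is realized as /ɪd/ after /t, d/; as /t/ after other voiceless consonants; and as /d/ after other voiced sounds.
So -ed on *start* is pronounced /ɪd/.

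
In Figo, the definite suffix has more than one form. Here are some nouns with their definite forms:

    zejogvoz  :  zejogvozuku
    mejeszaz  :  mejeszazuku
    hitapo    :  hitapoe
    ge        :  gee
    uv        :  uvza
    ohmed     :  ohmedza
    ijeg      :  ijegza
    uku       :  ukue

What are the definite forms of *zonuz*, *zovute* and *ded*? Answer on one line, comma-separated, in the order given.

The suffix is conditioned by the final sound: -uku when the stem ends in a sibilant (*zejogvoz*, *mejeszaz*); -za when the stem ends in a non-sibilant consonant (*uv*, *ohmed*, *ijeg*); -e when the stem ends in a vowel (*hitapo*, *ge*, *uku*).
*zonuz* — final sound /z/ (a sibilant) → -uku → *zonuzuku*.
Since the final sound of *zovute* is /e/ (a vowel), it takes -e, giving *zovutee*.
*ded* — final sound /d/ (a non-sibilant consonant) → -za → *dedza*.

zonuzuku, zovutee, dedza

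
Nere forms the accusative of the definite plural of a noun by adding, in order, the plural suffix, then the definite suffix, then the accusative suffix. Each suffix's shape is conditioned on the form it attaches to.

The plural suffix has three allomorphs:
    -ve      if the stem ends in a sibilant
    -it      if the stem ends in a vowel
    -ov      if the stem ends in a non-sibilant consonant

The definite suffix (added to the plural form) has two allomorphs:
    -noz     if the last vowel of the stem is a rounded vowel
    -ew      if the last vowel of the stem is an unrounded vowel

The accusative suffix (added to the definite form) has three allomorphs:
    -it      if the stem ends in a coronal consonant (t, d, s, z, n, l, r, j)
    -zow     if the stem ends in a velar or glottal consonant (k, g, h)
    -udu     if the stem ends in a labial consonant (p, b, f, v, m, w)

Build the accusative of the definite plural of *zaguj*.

Since the final sound of *zaguj* is /j/ (a non-sibilant consonant), it takes -ov, giving *zagujov*.
The last vowel of the plural form *zagujov* is /o/, which is a rounded vowel, so the definite suffix is -noz, giving *zagujovnoz*.
The definite form *zagujovnoz*: final consonant = /z/, coronal → -it → *zagujovnozit*.

zagujovnozit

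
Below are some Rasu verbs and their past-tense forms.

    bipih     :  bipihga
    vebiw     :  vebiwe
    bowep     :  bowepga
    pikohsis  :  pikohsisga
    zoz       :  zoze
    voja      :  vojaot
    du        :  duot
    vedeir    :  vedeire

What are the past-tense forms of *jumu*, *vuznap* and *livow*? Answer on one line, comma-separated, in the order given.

jumuot, vuznapga, livowe

The suffix is conditioned by the final sound: -ga when the stem ends in a voiceless consonant (*bipih*, *bowep*, *pikohsis*); -e when the stem ends in a voiced consonant (*vebiw*, *zoz*, *vedeir*); -ot when the stem ends in a vowel (*voja*, *du*).
*jumu*: final sound = /u/, a vowel → -ot → *jumuot*.
*vuznap* — final sound /p/ (a voiceless consonant) → -ga → *vuznapga*.
*livow*: final sound = /w/, a voiced consonant → -e → *livowe*.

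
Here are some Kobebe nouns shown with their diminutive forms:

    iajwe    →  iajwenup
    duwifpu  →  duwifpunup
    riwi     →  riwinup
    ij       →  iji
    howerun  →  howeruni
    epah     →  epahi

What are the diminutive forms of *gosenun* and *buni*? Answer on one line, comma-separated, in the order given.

The alternation tracks the final sound of the stem — -i when the stem ends in a consonant (*ij*, *howerun*, *epah*); -nup when the stem ends in a vowel (*iajwe*, *duwifpu*, *riwi*).
The final sound of *gosenun* is /n/, which is a consonant, so the suffix is -i, giving *gosenuni*.
Since the final sound of *buni* is /i/ (a vowel), it takes -nup, giving *buninup*.

gosenuni, buninup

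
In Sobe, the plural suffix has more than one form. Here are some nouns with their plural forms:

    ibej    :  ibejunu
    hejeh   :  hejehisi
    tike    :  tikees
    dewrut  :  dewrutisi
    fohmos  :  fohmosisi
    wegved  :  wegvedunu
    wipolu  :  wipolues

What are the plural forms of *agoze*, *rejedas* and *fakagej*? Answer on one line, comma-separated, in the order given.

Looking at the final sound of each stem: -isi when the stem ends in a voiceless consonant (*hejeh*, *dewrut*, *fohmos*); -unu when the stem ends in a voiced consonant (*ibej*, *wegved*); -es when the stem ends in a vowel (*tike*, *wipolu*).
*agoze*: final sound = /e/, a vowel → -es → *agozees*.
Since the final sound of *rejedas* is /s/ (a voiceless consonant), it takes -isi, giving *rejedasisi*.
Since the final sound of *fakagej* is /j/ (a voiced consonant), it takes -unu, giving *fakagejunu*.

agozees, rejedasisi, fakagejunu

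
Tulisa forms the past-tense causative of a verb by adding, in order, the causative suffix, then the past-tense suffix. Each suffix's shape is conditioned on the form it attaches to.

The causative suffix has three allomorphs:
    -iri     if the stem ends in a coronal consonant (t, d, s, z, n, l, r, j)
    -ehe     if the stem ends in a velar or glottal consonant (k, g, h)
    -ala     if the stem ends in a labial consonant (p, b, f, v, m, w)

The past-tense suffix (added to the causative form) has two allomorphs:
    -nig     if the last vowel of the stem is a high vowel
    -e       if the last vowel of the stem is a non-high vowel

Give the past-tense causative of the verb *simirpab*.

simirpabalae

*simirpab* — final consonant /b/ (labial) → -ala → *simirpabala*.
Since the last vowel of the causative form *simirpabala* is /a/ (a non-high vowel), it takes -e, giving *simirpabalae*.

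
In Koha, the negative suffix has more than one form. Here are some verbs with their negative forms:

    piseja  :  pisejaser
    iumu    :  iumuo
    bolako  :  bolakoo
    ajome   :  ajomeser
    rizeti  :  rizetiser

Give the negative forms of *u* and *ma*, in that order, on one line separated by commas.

The alternation tracks the last vowel of the stem — -o when the last vowel of the stem is a rounded vowel (*iumu*, *bolako*); -ser when the last vowel of the stem is an unrounded vowel (*piseja*, *ajome*, *rizeti*).
The last vowel of *u* is /u/, which is a rounded vowel, so the suffix is -o, giving *uo*.
*ma*: last vowel = /a/, an unrounded vowel → -ser → *maser*.

uo, maser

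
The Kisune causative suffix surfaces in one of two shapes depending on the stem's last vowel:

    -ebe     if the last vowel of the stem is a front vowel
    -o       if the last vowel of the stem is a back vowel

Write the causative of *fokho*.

The last vowel of *fokho* is /o/, which is a back vowel, so the suffix is -o, giving *fokhoo*.

fokhoo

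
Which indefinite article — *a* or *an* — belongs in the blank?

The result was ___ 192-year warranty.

a

The indefinite article is chosen by the initial *sound* of the following word, not its spelling.
The number *192* is spoken "one hundred …", beginning with /wʌn/ — a consonant sound.
So the article is *a*: The result was a 192-year warranty.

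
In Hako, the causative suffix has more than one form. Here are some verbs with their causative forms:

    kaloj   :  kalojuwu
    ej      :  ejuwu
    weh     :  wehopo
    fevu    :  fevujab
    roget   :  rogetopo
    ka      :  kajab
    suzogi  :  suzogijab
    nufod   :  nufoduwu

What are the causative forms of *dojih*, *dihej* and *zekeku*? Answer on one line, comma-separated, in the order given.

Looking at the final sound of each stem: -opo when the stem ends in a voiceless consonant (*weh*, *roget*); -uwu when the stem ends in a voiced consonant (*kaloj*, *ej*, *nufod*); -jab when the stem ends in a vowel (*fevu*, *ka*, *suzogi*).
The final sound of *dojih* is /h/, which is a voiceless consonant, so the suffix is -opo, giving *dojihopo*.
Since the final sound of *dihej* is /j/ (a voiced consonant), it takes -uwu, giving *dihejuwu*.
*zekeku* — final sound /u/ (a vowel) → -jab → *zekekujab*.

dojihopo, dihejuwu, zekekujab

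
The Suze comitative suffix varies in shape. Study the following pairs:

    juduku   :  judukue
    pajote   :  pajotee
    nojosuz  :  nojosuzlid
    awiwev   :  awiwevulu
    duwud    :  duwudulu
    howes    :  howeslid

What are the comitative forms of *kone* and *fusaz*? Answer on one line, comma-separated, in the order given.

The pattern is sibilance of the final sound: -lid when the stem ends in a sibilant (*nojosuz*, *howes*); -ulu when the stem ends in a non-sibilant consonant (*awiwev*, *duwud*); -e when the stem ends in a vowel (*juduku*, *pajote*).
The final sound of *kone* is /e/, which is a vowel, so the suffix is -e, giving *konee*.
*fusaz* — final sound /z/ (a sibilant) → -lid → *fusazlid*.

konee, fusazlid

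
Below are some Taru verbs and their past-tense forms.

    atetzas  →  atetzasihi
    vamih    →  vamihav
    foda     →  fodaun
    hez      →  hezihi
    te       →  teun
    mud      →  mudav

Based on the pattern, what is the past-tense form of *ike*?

ikeun

Looking at the final sound of each stem: -ihi when the stem ends in a sibilant (*atetzas*, *hez*); -av when the stem ends in a non-sibilant consonant (*vamih*, *mud*); -un when the stem ends in a vowel (*foda*, *te*).
Since the final sound of *ike* is /e/ (a vowel), it takes -un, giving *ikeun*.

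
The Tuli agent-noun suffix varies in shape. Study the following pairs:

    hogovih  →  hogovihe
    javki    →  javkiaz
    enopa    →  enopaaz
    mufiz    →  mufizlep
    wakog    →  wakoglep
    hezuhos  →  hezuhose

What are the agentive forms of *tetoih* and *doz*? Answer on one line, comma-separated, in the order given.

tetoihe, dozlep

The pattern is voicing of the final sound: -e when the stem ends in a voiceless consonant (*hogovih*, *hezuhos*); -lep when the stem ends in a voiced consonant (*mufiz*, *wakog*); -az when the stem ends in a vowel (*javki*, *enopa*).
The final sound of *tetoih* is /h/, which is a voiceless consonant, so the suffix is -e, giving *tetoihe*.
*doz* — final sound /z/ (a voiced consonant) → -lep → *dozlep*.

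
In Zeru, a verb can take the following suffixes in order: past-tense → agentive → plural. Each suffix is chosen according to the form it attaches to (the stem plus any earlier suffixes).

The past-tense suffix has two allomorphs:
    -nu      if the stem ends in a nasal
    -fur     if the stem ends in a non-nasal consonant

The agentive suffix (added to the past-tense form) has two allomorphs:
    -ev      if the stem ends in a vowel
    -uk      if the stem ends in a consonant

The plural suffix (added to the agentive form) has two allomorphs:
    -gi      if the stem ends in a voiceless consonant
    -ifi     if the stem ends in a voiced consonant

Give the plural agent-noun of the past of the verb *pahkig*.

The final consonant of *pahkig* is /g/, which is non-nasal, so the past-tense suffix is -fur, giving *pahkigfur*.
The final sound of the past-tense form *pahkigfur* is /r/, which is a consonant, so the agentive suffix is -uk, giving *pahkigfuruk*.
The final consonant of the agentive form *pahkigfuruk* is /k/, which is voiceless, so the plural suffix is -gi, giving *pahkigfurukgi*.

pahkigfurukgi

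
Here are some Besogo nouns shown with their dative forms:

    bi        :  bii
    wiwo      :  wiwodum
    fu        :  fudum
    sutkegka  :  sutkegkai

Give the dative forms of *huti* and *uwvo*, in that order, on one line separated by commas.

hutii, uwvodum

The alternation tracks the last vowel of the stem — -dum when the last vowel of the stem is a rounded vowel (*wiwo*, *fu*); -i when the last vowel of the stem is an unrounded vowel (*bi*, *sutkegka*).
*huti* — last vowel /i/ (an unrounded vowel) → -i → *hutii*.
Since the last vowel of *uwvo* is /o/ (a rounded vowel), it takes -dum, giving *uwvodum*.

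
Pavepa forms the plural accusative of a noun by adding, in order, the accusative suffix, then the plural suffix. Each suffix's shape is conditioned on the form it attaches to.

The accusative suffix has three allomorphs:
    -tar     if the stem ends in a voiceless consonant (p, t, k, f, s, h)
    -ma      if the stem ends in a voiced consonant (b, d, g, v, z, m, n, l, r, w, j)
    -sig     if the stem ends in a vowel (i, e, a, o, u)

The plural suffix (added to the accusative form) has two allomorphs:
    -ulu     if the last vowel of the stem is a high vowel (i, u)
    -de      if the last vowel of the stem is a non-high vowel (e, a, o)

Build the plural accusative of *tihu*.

*tihu* — final sound /u/ (a vowel) → -sig → *tihusig*.
The accusative form *tihusig*: last vowel = /i/, a high vowel → -ulu → *tihusigulu*.

tihusigulu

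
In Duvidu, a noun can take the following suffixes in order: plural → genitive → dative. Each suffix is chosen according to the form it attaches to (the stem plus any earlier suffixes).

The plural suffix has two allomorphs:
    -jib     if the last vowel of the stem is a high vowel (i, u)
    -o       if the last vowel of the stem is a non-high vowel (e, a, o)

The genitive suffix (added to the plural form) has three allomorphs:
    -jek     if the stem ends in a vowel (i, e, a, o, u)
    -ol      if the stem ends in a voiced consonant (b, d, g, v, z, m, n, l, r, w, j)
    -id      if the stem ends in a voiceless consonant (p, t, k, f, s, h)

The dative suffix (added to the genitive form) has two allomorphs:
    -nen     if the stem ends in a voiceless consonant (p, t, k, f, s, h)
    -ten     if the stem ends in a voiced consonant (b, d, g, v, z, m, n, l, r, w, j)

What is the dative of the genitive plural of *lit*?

litjibolten

Since the last vowel of *lit* is /i/ (a high vowel), it takes -jib, giving *litjib*.
Since the final sound of the plural form *litjib* is /b/ (a voiced consonant), it takes -ol, giving *litjibol*.
Since the final consonant of the genitive form *litjibol* is /l/ (voiced), it takes -ten, giving *litjibolten*.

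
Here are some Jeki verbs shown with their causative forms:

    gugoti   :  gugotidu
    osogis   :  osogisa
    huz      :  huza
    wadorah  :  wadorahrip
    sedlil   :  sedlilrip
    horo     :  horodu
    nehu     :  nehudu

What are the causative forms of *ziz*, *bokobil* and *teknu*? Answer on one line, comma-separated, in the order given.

ziza, bokobilrip, teknudu

Looking at the final sound of each stem: -a when the stem ends in a sibilant (*osogis*, *huz*); -rip when the stem ends in a non-sibilant consonant (*wadorah*, *sedlil*); -du when the stem ends in a vowel (*gugoti*, *horo*, *nehu*).
*ziz*: final sound = /z/, a sibilant → -a → *ziza*.
*bokobil*: final sound = /l/, a non-sibilant consonant → -rip → *bokobilrip*.
The final sound of *teknu* is /u/, which is a vowel, so the suffix is -du, giving *teknudu*.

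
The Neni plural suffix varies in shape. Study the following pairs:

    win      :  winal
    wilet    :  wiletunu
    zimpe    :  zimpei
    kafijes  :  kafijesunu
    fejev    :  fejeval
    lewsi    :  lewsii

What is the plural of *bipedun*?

bipedunal

The alternation tracks the final sound of the stem — -unu when the stem ends in a voiceless consonant (*wilet*, *kafijes*); -al when the stem ends in a voiced consonant (*win*, *fejev*); -i when the stem ends in a vowel (*zimpe*, *lewsi*).
*bipedun*: final sound = /n/, a voiced consonant → -al → *bipedunal*.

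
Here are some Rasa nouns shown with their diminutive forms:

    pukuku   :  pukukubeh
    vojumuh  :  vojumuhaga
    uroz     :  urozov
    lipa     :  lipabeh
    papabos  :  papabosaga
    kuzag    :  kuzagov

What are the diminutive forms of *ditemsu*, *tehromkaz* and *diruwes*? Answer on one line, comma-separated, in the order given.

The suffix is conditioned by the final sound: -aga when the stem ends in a voiceless consonant (*vojumuh*, *papabos*); -ov when the stem ends in a voiced consonant (*uroz*, *kuzag*); -beh when the stem ends in a vowel (*pukuku*, *lipa*).
*ditemsu* — final sound /u/ (a vowel) → -beh → *ditemsubeh*.
The final sound of *tehromkaz* is /z/, which is a voiced consonant, so the suffix is -ov, giving *tehromkazov*.
The final sound of *diruwes* is /s/, which is a voiceless consonant, so the suffix is -aga, giving *diruwesaga*.

ditemsubeh, tehromkazov, diruwesaga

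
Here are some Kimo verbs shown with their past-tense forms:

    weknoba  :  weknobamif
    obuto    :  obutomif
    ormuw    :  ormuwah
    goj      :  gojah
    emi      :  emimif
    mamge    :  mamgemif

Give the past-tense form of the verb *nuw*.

The alternation tracks the final sound of the stem — -ah when the stem ends in a consonant (*ormuw*, *goj*); -mif when the stem ends in a vowel (*weknoba*, *obuto*, *emi*, *mamge*).
The final sound of *nuw* is /w/, which is a consonant, so the suffix is -ah, giving *nuwah*.

nuwah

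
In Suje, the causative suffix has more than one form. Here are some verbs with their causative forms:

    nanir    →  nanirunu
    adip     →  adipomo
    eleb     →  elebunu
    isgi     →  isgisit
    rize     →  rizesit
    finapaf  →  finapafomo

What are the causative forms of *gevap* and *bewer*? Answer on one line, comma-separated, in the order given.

gevapomo, bewerunu

The pattern is voicing of the final sound: -omo when the stem ends in a voiceless consonant (*adip*, *finapaf*); -unu when the stem ends in a voiced consonant (*nanir*, *eleb*); -sit when the stem ends in a vowel (*isgi*, *rize*).
Since the final sound of *gevap* is /p/ (a voiceless consonant), it takes -omo, giving *gevapomo*.
The final sound of *bewer* is /r/, which is a voiced consonant, so the suffix is -unu, giving *bewerunu*.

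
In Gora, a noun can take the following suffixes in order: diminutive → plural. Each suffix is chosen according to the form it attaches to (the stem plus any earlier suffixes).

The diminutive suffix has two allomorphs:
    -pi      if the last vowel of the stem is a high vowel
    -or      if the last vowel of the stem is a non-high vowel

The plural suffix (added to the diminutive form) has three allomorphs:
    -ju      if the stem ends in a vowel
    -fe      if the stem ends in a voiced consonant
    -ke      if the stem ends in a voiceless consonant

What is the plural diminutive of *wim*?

The last vowel of *wim* is /i/, which is a high vowel, so the diminutive suffix is -pi, giving *wimpi*.
Since the final sound of the diminutive form *wimpi* is /i/ (a vowel), it takes -ju, giving *wimpiju*.

wimpiju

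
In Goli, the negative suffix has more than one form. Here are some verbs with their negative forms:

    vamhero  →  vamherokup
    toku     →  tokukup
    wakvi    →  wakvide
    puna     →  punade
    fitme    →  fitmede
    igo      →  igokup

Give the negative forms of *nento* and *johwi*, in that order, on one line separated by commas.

nentokup, johwide

Looking at the last vowel of each stem: -kup when the last vowel of the stem is a rounded vowel (*vamhero*, *toku*, *igo*); -de when the last vowel of the stem is an unrounded vowel (*wakvi*, *puna*, *fitme*).
Since the last vowel of *nento* is /o/ (a rounded vowel), it takes -kup, giving *nentokup*.
Since the last vowel of *johwi* is /i/ (an unrounded vowel), it takes -de, giving *johwide*.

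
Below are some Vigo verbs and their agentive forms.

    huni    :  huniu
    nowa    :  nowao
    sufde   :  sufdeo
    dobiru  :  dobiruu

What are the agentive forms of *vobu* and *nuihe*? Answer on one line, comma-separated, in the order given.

Looking at the last vowel of each stem: -u when the last vowel of the stem is a high vowel (*huni*, *dobiru*); -o when the last vowel of the stem is a non-high vowel (*nowa*, *sufde*).
*vobu* — last vowel /u/ (a high vowel) → -u → *vobuu*.
*nuihe* — last vowel /e/ (a non-high vowel) → -o → *nuiheo*.

vobuu, nuiheo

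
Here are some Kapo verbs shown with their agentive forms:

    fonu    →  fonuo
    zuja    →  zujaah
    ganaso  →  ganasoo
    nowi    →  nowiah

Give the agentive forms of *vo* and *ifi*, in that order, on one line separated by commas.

Looking at the last vowel of each stem: -o when the last vowel of the stem is a rounded vowel (*fonu*, *ganaso*); -ah when the last vowel of the stem is an unrounded vowel (*zuja*, *nowi*).
*vo*: last vowel = /o/, a rounded vowel → -o → *voo*.
Since the last vowel of *ifi* is /i/ (an unrounded vowel), it takes -ah, giving *ifiah*.

voo, ifiah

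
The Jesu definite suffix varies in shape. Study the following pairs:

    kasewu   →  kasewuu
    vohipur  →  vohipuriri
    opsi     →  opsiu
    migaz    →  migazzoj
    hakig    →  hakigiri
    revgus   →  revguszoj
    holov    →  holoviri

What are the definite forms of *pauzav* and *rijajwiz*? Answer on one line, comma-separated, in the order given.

pauzaviri, rijajwizzoj

The suffix is conditioned by the final sound: -zoj when the stem ends in a sibilant (*migaz*, *revgus*); -iri when the stem ends in a non-sibilant consonant (*vohipur*, *hakig*, *holov*); -u when the stem ends in a vowel (*kasewu*, *opsi*).
*pauzav* — final sound /v/ (a non-sibilant consonant) → -iri → *pauzaviri*.
*rijajwiz*: final sound = /z/, a sibilant → -zoj → *rijajwizzoj*.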